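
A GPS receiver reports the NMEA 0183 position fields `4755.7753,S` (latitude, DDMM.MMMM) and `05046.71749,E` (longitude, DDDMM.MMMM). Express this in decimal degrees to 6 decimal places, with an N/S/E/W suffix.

47.929588° S, 50.778625° E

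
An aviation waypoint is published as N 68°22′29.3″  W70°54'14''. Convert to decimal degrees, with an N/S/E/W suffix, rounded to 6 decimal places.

68.374806° N, 70.903889° W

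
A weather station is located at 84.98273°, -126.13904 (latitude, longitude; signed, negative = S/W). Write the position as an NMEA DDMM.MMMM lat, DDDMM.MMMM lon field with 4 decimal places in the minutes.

φ: fractional part 0.982730 → 58.963800 minutes
Longitude is negative → W; |value| = 126.139040
Lon: minutes = (126.139040 − 126) × 60 = 8.342400

8458.9638,N / 12608.3424,W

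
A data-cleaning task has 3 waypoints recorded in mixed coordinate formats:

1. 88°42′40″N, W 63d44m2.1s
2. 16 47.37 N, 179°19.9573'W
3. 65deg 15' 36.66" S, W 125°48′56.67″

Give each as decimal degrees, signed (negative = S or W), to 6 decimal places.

1. 88.711111, -63.733917
2. 16.789500, -179.332622
3. -65.260183, -125.815742

Point 1:
  Lat: 88 + 42/60 + 40/3600 = 88.7111111
  N → positive
  Lon: 44′ + 2.1″ = 44.03500′; 63 + 44.03500/60 = 63.7339167
  W → negative
Point 2:
  φ: 47.37′ = 0.789500°; total 16.7895000
  N ⇒ keep positive
  λ: 19.9573′ = 0.332622°; total 179.3326217
  hemisphere W, so the sign is −
Point 3:
  Lat: 65° + 15/60 + 36.66/3600 = 65 + 0.250000 + 0.010183 = 65.2601833
  S → negative
  Lon: 48′ + 56.67″ = 48.94450′; 125 + 48.94450/60 = 125.8157417
  W → negative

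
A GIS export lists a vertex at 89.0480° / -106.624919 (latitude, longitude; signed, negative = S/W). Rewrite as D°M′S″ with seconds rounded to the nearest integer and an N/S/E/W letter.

Lat: whole degrees 89; 2.88000′ → 2′ and 52.80″
Longitude is negative → W; |value| = 106.624919
Longitude: whole degrees 106; 37.49514′ → 37′ and 29.71″

89°02′53″ N, 106°37′30″ W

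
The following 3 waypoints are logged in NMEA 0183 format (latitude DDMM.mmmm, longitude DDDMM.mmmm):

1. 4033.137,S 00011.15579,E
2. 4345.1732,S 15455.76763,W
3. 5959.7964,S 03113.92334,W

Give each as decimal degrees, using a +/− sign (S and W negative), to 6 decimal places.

1. -40.552283, 0.185930
2. -43.752887, -154.929461
3. -59.996607, -31.232056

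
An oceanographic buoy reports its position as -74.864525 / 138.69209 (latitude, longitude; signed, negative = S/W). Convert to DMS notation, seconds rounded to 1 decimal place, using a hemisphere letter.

74°51′52.3″ S, 138°41′31.5″ E

Latitude is negative → S; |value| = 74.864525
φ: 0.864525° → 51.87150′; 0.87150 × 60 = 52.290″
Longitude: whole degrees 138; 41.52540′ → 41′ and 31.524″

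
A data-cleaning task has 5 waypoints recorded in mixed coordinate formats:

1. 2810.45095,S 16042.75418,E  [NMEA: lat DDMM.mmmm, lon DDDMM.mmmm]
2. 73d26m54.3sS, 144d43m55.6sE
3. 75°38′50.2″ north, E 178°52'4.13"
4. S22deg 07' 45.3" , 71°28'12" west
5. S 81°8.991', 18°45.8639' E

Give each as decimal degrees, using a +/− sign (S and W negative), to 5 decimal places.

Point 1:
  φ: split at 2 digits → 28° and 10.45095′; 28 + 10.45095/60 = 28.174183
  S ⇒ negate
  Longitude: degrees = first 3 digits = 160, minutes = 42.75418; 160 + 42.75418/60 = 160.712570
  E ⇒ keep positive
Point 2:
  φ: 73 + 26/60 + 54.3/3600 = 73.448417
  hemisphere S, so the sign is −
  Longitude: 144° + 43/60 + 55.6/3600 = 144 + 0.716667 + 0.015444 = 144.732111
  E ⇒ keep positive
Point 3:
  Lat: 75 + 38/60 + 50.2/3600 = 75.647278
  N ⇒ keep positive
  Longitude: 178 + 52/60 + 4.13/3600 = 178.867814
  E → positive
Point 4:
  Latitude: 22° + 7/60 + 45.3/3600 = 22 + 0.116667 + 0.012583 = 22.129250
  S ⇒ negate
  λ: 71 + 28/60 + 12/3600 = 71.470000
  W → negative
Point 5:
  φ: 8.991′ = 0.149850°; total 81.149850
  hemisphere S, so the sign is −
  Lon: 18 + 45.8639/60 = 18.764398
  E → positive

1. -28.17418, 160.71257
2. -73.44842, 144.73211
3. 75.64728, 178.86781
4. -22.12925, -71.47000
5. -81.14985, 18.76440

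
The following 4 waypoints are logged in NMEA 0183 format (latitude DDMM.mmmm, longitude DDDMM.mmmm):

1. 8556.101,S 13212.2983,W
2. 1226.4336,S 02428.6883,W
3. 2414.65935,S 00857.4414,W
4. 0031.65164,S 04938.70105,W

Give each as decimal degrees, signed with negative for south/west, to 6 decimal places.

1. -85.935017, -132.204972
2. -12.440560, -24.478138
3. -24.244323, -8.957357
4. -0.527527, -49.645018

Point 1:
  Latitude: degrees = first 2 digits = 85, minutes = 56.101; 85 + 56.101/60 = 85.9350167
  S → negative
  Longitude: split at 3 digits → 132° and 12.2983′; 132 + 12.2983/60 = 132.2049717
  hemisphere W, so the sign is −
Point 2:
  φ: degrees = first 2 digits = 12, minutes = 26.4336; 12 + 26.4336/60 = 12.4405600
  S ⇒ negate
  Lon: split at 3 digits → 024° and 28.6883′; 24 + 28.6883/60 = 24.4781383
  W → negative
Point 3:
  φ: degrees = first 2 digits = 24, minutes = 14.65935; 24 + 14.65935/60 = 24.2443225
  S → negative
  Longitude: split at 3 digits → 008° and 57.4414′; 8 + 57.4414/60 = 8.9573567
  W ⇒ negate
Point 4:
  Latitude: split at 2 digits → 00° and 31.65164′; 0 + 31.65164/60 = 0.5275273
  hemisphere S, so the sign is −
  Lon: split at 3 digits → 049° and 38.70105′; 49 + 38.70105/60 = 49.6450175
  W ⇒ negate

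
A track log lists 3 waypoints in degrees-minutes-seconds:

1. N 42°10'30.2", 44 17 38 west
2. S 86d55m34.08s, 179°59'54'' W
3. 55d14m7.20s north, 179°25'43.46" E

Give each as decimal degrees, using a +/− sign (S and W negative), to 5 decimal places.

1. 42.17506, -44.29389
2. -86.92613, -179.99833
3. 55.23533, 179.42874

Point 1:
  Latitude: 42° + 10/60 + 30.2/3600 = 42 + 0.166667 + 0.008389 = 42.175056
  N ⇒ keep positive
  Lon: 44° + 17/60 + 38/3600 = 44 + 0.283333 + 0.010556 = 44.293889
  W → negative
Point 2:
  φ: 86 + 55/60 + 34.08/3600 = 86.926133
  S → negative
  Lon: 59′ + 54″ = 59.90000′; 179 + 59.90000/60 = 179.998333
  W → negative
Point 3:
  Latitude: 14′ + 7.2″ = 14.12000′; 55 + 14.12000/60 = 55.235333
  N ⇒ keep positive
  Lon: 25′ + 43.46″ = 25.72433′; 179 + 25.72433/60 = 179.428739
  E ⇒ keep positive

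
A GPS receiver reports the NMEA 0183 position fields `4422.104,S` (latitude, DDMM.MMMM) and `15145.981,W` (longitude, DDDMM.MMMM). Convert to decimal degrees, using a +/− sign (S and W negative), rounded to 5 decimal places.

Latitude: degrees = first 2 digits = 44, minutes = 22.104; 44 + 22.104/60 = 44.368400
S ⇒ negate
λ: degrees = first 3 digits = 151, minutes = 45.981; 151 + 45.981/60 = 151.766350
hemisphere W, so the sign is −

-44.36840, -151.76635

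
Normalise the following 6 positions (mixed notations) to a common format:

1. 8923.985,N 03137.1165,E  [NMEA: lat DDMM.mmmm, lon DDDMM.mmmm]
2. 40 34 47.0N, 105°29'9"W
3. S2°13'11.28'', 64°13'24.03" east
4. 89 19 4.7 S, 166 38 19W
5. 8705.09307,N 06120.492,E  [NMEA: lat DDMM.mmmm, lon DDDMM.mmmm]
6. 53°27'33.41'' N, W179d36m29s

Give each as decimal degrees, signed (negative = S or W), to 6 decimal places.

1. 89.399750, 31.618608
2. 40.579722, -105.485833
3. -2.219800, 64.223342
4. -89.317972, -166.638611
5. 87.084885, 61.341533
6. 53.459281, -179.608056

Point 1:
  φ: split at 2 digits → 89° and 23.985′; 89 + 23.985/60 = 89.3997500
  N → positive
  Longitude: split at 3 digits → 031° and 37.1165′; 31 + 37.1165/60 = 31.6186083
  E ⇒ keep positive
Point 2:
  Latitude: 40° + 34/60 + 47/3600 = 40 + 0.566667 + 0.013056 = 40.5797222
  N → positive
  λ: 29′ + 9″ = 29.15000′; 105 + 29.15000/60 = 105.4858333
  hemisphere W, so the sign is −
Point 3:
  Latitude: 13′ + 11.28″ = 13.18800′; 2 + 13.18800/60 = 2.2198000
  S → negative
  Lon: 64° + 13/60 + 24.03/3600 = 64 + 0.216667 + 0.006675 = 64.2233417
  E → positive
Point 4:
  Lat: 89 + 19/60 + 4.7/3600 = 89.3179722
  S → negative
  λ: 166 + 38/60 + 19/3600 = 166.6386111
  W → negative
Point 5:
  Lat: split at 2 digits → 87° and 5.09307′; 87 + 5.09307/60 = 87.0848845
  N ⇒ keep positive
  Longitude: split at 3 digits → 061° and 20.492′; 61 + 20.492/60 = 61.3415333
  E → positive
Point 6:
  Latitude: 27′ + 33.41″ = 27.55683′; 53 + 27.55683/60 = 53.4592806
  N ⇒ keep positive
  Lon: 179° + 36/60 + 29/3600 = 179 + 0.600000 + 0.008056 = 179.6080556
  W ⇒ negate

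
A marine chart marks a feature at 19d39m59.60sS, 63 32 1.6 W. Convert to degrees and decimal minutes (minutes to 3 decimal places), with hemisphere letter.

19° 39.993′ S, 63° 32.027′ W

Latitude: 39 + 59.6/60 = 39.99333′
Lon: seconds/60 = 0.02667; minutes = 32 + 0.02667 = 32.02667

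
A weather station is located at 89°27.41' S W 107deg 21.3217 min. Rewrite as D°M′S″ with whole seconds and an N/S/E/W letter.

Lat: 27.41000′ → 27′ and 0.41000 × 60 = 24.60″
Longitude: 21.32170′ → 21′ and 0.32170 × 60 = 19.30″

89°27′25″ S, 107°21′19″ W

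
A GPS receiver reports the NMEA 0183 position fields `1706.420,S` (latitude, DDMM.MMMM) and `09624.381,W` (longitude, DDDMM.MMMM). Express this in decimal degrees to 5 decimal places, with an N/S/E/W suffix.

17.10700° S, 96.40635° W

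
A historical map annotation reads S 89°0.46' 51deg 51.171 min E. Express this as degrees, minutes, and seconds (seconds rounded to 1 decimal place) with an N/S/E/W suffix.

89°00′27.6″ S, 51°51′10.3″ E

Latitude: fractional minutes 0.46000 × 60 = 27.600″
Lon: 51.17100′ → 51′ and 0.17100 × 60 = 10.260″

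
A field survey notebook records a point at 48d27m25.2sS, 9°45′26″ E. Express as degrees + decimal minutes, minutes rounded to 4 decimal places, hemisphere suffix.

48° 27.4200′ S, 9° 45.4333′ E

φ: 27 + 25.2/60 = 27.420000′
λ: 45 + 26/60 = 45.433333′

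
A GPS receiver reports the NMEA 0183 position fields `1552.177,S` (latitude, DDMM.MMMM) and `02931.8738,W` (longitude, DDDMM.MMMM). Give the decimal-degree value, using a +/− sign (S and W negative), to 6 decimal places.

Latitude: degrees = first 2 digits = 15, minutes = 52.177; 15 + 52.177/60 = 15.8696167
hemisphere S, so the sign is −
λ: split at 3 digits → 029° and 31.8738′; 29 + 31.8738/60 = 29.5312300
W → negative

-15.869617, -29.531230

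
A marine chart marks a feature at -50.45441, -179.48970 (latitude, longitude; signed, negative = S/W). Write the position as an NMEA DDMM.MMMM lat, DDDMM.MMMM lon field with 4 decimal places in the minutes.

5027.2646,S / 17929.3820,W

Latitude is negative → S; |value| = 50.454410
Latitude: minutes = (50.454410 − 50) × 60 = 27.264600
Longitude is negative → W; |value| = 179.489700
Longitude: minutes = (179.489700 − 179) × 60 = 29.382000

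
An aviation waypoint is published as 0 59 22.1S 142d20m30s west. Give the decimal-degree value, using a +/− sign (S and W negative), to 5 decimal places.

φ: 59′ + 22.1″ = 59.36833′; 0 + 59.36833/60 = 0.989472
S → negative
Longitude: 142° + 20/60 + 30/3600 = 142 + 0.333333 + 0.008333 = 142.341667
W ⇒ negate

-0.98947, -142.34167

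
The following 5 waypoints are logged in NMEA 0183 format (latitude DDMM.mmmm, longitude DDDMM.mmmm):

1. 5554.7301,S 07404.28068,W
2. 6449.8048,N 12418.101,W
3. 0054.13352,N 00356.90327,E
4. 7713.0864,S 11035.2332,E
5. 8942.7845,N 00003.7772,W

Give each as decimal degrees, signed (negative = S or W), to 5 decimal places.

Point 1:
  Latitude: split at 2 digits → 55° and 54.7301′; 55 + 54.7301/60 = 55.912168
  S → negative
  λ: split at 3 digits → 074° and 4.28068′; 74 + 4.28068/60 = 74.071345
  hemisphere W, so the sign is −
Point 2:
  φ: split at 2 digits → 64° and 49.8048′; 64 + 49.8048/60 = 64.830080
  N → positive
  Longitude: split at 3 digits → 124° and 18.101′; 124 + 18.101/60 = 124.301683
  W ⇒ negate
Point 3:
  Latitude: degrees = first 2 digits = 0, minutes = 54.13352; 0 + 54.13352/60 = 0.902225
  N → positive
  Longitude: degrees = first 3 digits = 3, minutes = 56.90327; 3 + 56.90327/60 = 3.948388
  E ⇒ keep positive
Point 4:
  φ: degrees = first 2 digits = 77, minutes = 13.0864; 77 + 13.0864/60 = 77.218107
  hemisphere S, so the sign is −
  λ: degrees = first 3 digits = 110, minutes = 35.2332; 110 + 35.2332/60 = 110.587220
  E ⇒ keep positive
Point 5:
  φ: split at 2 digits → 89° and 42.7845′; 89 + 42.7845/60 = 89.713075
  N → positive
  Lon: split at 3 digits → 000° and 3.7772′; 0 + 3.7772/60 = 0.062953
  W → negative

1. -55.91217, -74.07134
2. 64.83008, -124.30168
3. 0.90223, 3.94839
4. -77.21811, 110.58722
5. 89.71308, -0.06295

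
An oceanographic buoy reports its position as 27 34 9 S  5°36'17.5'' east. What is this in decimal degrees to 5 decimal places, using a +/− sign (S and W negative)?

-27.56917, 5.60486

Lat: 27 + 34/60 + 9/3600 = 27.569167
hemisphere S, so the sign is −
Lon: 5 + 36/60 + 17.5/3600 = 5.604861
E ⇒ keep positive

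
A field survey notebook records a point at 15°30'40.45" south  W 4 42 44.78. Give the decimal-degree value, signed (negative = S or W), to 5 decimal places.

Latitude: 15 + 30/60 + 40.45/3600 = 15.511236
S ⇒ negate
Lon: 42′ + 44.78″ = 42.74633′; 4 + 42.74633/60 = 4.712439
hemisphere W, so the sign is −

-15.51124, -4.71244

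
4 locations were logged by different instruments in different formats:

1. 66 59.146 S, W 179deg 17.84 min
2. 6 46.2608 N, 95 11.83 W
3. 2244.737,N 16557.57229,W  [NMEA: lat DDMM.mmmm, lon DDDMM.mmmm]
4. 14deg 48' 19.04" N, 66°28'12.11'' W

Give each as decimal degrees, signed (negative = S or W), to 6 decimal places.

Point 1:
  φ: 59.146′ = 0.985767°; total 66.9857667
  S → negative
  λ: 17.84′ = 0.297333°; total 179.2973333
  hemisphere W, so the sign is −
Point 2:
  φ: 46.2608′ = 0.771013°; total 6.7710133
  N → positive
  Lon: 95 + 11.83/60 = 95.1971667
  W ⇒ negate
Point 3:
  φ: split at 2 digits → 22° and 44.737′; 22 + 44.737/60 = 22.7456167
  N ⇒ keep positive
  Longitude: degrees = first 3 digits = 165, minutes = 57.57229; 165 + 57.57229/60 = 165.9595382
  W ⇒ negate
Point 4:
  Lat: 48′ + 19.04″ = 48.31733′; 14 + 48.31733/60 = 14.8052889
  N ⇒ keep positive
  Longitude: 28′ + 12.11″ = 28.20183′; 66 + 28.20183/60 = 66.4700306
  W ⇒ negate

1. -66.985767, -179.297333
2. 6.771013, -95.197167
3. 22.745617, -165.959538
4. 14.805289, -66.470031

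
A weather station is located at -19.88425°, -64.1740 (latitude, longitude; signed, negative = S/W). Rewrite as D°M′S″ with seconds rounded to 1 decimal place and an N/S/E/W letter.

19°53′3.3″ S, 64°10′26.4″ W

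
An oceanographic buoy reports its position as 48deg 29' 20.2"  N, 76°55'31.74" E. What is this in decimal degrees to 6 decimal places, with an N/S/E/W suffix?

48.488944° N, 76.925483° E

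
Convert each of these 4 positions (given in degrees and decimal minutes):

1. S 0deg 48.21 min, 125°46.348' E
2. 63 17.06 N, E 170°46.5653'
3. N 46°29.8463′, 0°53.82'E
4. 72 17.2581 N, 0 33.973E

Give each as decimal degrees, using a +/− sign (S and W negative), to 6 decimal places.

1. -0.803500, 125.772467
2. 63.284333, 170.776088
3. 46.497438, 0.897000
4. 72.287635, 0.566217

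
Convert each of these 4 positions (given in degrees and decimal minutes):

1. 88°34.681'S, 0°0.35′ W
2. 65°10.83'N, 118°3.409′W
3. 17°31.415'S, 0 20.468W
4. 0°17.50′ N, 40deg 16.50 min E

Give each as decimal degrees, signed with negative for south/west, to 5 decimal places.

1. -88.57802, -0.00583
2. 65.18050, -118.05682
3. -17.52358, -0.34113
4. 0.29167, 40.27500

Point 1:
  Lat: 88 + 34.681/60 = 88.578017
  S → negative
  Lon: 0.35′ = 0.005833°; total 0.005833
  W ⇒ negate
Point 2:
  Latitude: 10.83′ = 0.180500°; total 65.180500
  N ⇒ keep positive
  Longitude: 3.409′ = 0.056817°; total 118.056817
  hemisphere W, so the sign is −
Point 3:
  Lat: 17 + 31.415/60 = 17.523583
  S → negative
  Longitude: 0 + 20.468/60 = 0.341133
  W ⇒ negate
Point 4:
  φ: 0 + 17.5/60 = 0.291667
  N → positive
  Lon: 40 + 16.5/60 = 40.275000
  E → positive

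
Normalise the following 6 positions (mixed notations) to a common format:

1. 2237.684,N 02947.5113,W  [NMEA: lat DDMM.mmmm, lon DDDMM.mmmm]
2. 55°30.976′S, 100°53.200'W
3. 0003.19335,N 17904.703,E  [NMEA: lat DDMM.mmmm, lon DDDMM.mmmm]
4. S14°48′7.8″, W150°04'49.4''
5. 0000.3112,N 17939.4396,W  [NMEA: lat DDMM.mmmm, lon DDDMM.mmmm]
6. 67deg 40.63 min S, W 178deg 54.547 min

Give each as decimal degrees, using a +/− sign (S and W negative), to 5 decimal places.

Point 1:
  Latitude: degrees = first 2 digits = 22, minutes = 37.684; 22 + 37.684/60 = 22.628067
  N → positive
  Lon: split at 3 digits → 029° and 47.5113′; 29 + 47.5113/60 = 29.791855
  W ⇒ negate
Point 2:
  φ: 30.976′ = 0.516267°; total 55.516267
  hemisphere S, so the sign is −
  Longitude: 100 + 53.2/60 = 100.886667
  W → negative
Point 3:
  Lat: degrees = first 2 digits = 0, minutes = 3.19335; 0 + 3.19335/60 = 0.053223
  N ⇒ keep positive
  Lon: split at 3 digits → 179° and 4.703′; 179 + 4.703/60 = 179.078383
  E ⇒ keep positive
Point 4:
  φ: 14° + 48/60 + 7.8/3600 = 14 + 0.800000 + 0.002167 = 14.802167
  hemisphere S, so the sign is −
  Lon: 150° + 4/60 + 49.4/3600 = 150 + 0.066667 + 0.013722 = 150.080389
  W → negative
Point 5:
  Latitude: degrees = first 2 digits = 0, minutes = 0.3112; 0 + 0.3112/60 = 0.005187
  N → positive
  λ: split at 3 digits → 179° and 39.4396′; 179 + 39.4396/60 = 179.657327
  W → negative
Point 6:
  Latitude: 40.63′ = 0.677167°; total 67.677167
  hemisphere S, so the sign is −
  Longitude: 178 + 54.547/60 = 178.909117
  hemisphere W, so the sign is −

1. 22.62807, -29.79186
2. -55.51627, -100.88667
3. 0.05322, 179.07838
4. -14.80217, -150.08039
5. 0.00519, -179.65733
6. -67.67717, -178.90912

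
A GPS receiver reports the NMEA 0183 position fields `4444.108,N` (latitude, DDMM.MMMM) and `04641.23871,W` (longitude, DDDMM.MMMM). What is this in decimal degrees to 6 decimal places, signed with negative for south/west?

φ: split at 2 digits → 44° and 44.108′; 44 + 44.108/60 = 44.7351333
N → positive
Longitude: split at 3 digits → 046° and 41.23871′; 46 + 41.23871/60 = 46.6873118
hemisphere W, so the sign is −

44.735133, -46.687312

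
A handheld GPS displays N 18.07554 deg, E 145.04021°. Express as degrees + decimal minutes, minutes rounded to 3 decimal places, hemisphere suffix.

Latitude: 18° + 0.075540 × 60 = 18° 4.53240′
Lon: fractional part 0.040210 → 2.41260 minutes

18° 4.532′ N, 145° 2.413′ E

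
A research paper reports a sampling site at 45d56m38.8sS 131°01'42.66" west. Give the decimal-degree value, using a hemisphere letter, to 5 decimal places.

Latitude: 45° + 56/60 + 38.8/3600 = 45 + 0.933333 + 0.010778 = 45.944111
Lon: 131° + 1/60 + 42.66/3600 = 131 + 0.016667 + 0.011850 = 131.028517

45.94411° S, 131.02852° W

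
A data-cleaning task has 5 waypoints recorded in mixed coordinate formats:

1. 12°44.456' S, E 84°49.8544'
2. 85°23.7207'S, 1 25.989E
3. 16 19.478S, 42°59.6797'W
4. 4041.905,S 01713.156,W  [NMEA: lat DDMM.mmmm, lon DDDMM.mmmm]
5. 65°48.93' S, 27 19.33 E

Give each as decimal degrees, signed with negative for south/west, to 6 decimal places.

1. -12.740933, 84.830907
2. -85.395345, 1.433150
3. -16.324633, -42.994662
4. -40.698417, -17.219267
5. -65.815500, 27.322167

Point 1:
  φ: 44.456′ = 0.740933°; total 12.7409333
  S → negative
  Longitude: 49.8544′ = 0.830907°; total 84.8309067
  E → positive
Point 2:
  φ: 85 + 23.7207/60 = 85.3953450
  hemisphere S, so the sign is −
  λ: 25.989′ = 0.433150°; total 1.4331500
  E ⇒ keep positive
Point 3:
  Latitude: 19.478′ = 0.324633°; total 16.3246333
  S ⇒ negate
  Lon: 42 + 59.6797/60 = 42.9946617
  hemisphere W, so the sign is −
Point 4:
  Lat: split at 2 digits → 40° and 41.905′; 40 + 41.905/60 = 40.6984167
  hemisphere S, so the sign is −
  λ: degrees = first 3 digits = 17, minutes = 13.156; 17 + 13.156/60 = 17.2192667
  W → negative
Point 5:
  Lat: 65 + 48.93/60 = 65.8155000
  hemisphere S, so the sign is −
  λ: 27 + 19.33/60 = 27.3221667
  E ⇒ keep positive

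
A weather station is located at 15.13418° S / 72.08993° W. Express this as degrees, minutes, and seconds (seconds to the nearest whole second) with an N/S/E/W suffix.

Latitude: 0.134180 × 60 = 8.05080′ → 8′, remainder × 60 = 3.05″
λ: 0.089930° → 5.39580′; 0.39580 × 60 = 23.75″

15°08′3″ S, 72°05′24″ W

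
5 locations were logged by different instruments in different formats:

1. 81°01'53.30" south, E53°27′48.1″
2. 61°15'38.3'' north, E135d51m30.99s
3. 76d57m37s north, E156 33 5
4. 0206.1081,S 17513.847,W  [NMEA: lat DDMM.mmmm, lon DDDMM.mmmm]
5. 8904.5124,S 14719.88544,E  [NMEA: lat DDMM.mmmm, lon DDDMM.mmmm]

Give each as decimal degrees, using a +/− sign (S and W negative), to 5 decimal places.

Point 1:
  Lat: 1′ + 53.3″ = 1.88833′; 81 + 1.88833/60 = 81.031472
  hemisphere S, so the sign is −
  Lon: 53 + 27/60 + 48.1/3600 = 53.463361
  E → positive
Point 2:
  Lat: 61 + 15/60 + 38.3/3600 = 61.260639
  N ⇒ keep positive
  Longitude: 135° + 51/60 + 30.99/3600 = 135 + 0.850000 + 0.008608 = 135.858608
  E ⇒ keep positive
Point 3:
  Latitude: 57′ + 37″ = 57.61667′; 76 + 57.61667/60 = 76.960278
  N → positive
  Lon: 156° + 33/60 + 5/3600 = 156 + 0.550000 + 0.001389 = 156.551389
  E ⇒ keep positive
Point 4:
  Lat: degrees = first 2 digits = 2, minutes = 6.1081; 2 + 6.1081/60 = 2.101802
  hemisphere S, so the sign is −
  λ: degrees = first 3 digits = 175, minutes = 13.847; 175 + 13.847/60 = 175.230783
  hemisphere W, so the sign is −
Point 5:
  Latitude: split at 2 digits → 89° and 4.5124′; 89 + 4.5124/60 = 89.075207
  S ⇒ negate
  Longitude: split at 3 digits → 147° and 19.88544′; 147 + 19.88544/60 = 147.331424
  E ⇒ keep positive

1. -81.03147, 53.46336
2. 61.26064, 135.85861
3. 76.96028, 156.55139
4. -2.10180, -175.23078
5. -89.07521, 147.33142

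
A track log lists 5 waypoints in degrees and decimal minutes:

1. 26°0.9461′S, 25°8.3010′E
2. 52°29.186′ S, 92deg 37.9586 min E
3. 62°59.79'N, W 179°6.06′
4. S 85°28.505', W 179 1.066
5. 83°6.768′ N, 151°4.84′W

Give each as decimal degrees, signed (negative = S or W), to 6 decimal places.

Point 1:
  Latitude: 26 + 0.9461/60 = 26.0157683
  S → negative
  Longitude: 25 + 8.301/60 = 25.1383500
  E ⇒ keep positive
Point 2:
  φ: 52 + 29.186/60 = 52.4864333
  S → negative
  Lon: 92 + 37.9586/60 = 92.6326433
  E → positive
Point 3:
  φ: 62 + 59.79/60 = 62.9965000
  N → positive
  Longitude: 6.06′ = 0.101000°; total 179.1010000
  W ⇒ negate
Point 4:
  Lat: 85 + 28.505/60 = 85.4750833
  hemisphere S, so the sign is −
  Longitude: 1.066′ = 0.017767°; total 179.0177667
  W ⇒ negate
Point 5:
  Latitude: 6.768′ = 0.112800°; total 83.1128000
  N → positive
  λ: 4.84′ = 0.080667°; total 151.0806667
  hemisphere W, so the sign is −

1. -26.015768, 25.138350
2. -52.486433, 92.632643
3. 62.996500, -179.101000
4. -85.475083, -179.017767
5. 83.112800, -151.080667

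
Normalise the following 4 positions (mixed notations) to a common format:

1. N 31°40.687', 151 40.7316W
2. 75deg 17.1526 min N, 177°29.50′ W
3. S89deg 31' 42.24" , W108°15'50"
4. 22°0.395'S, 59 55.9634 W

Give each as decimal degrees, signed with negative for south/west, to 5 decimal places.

Point 1:
  φ: 31 + 40.687/60 = 31.678117
  N → positive
  Longitude: 40.7316′ = 0.678860°; total 151.678860
  W ⇒ negate
Point 2:
  Lat: 75 + 17.1526/60 = 75.285877
  N → positive
  λ: 29.5′ = 0.491667°; total 177.491667
  W ⇒ negate
Point 3:
  φ: 89° + 31/60 + 42.24/3600 = 89 + 0.516667 + 0.011733 = 89.528400
  S ⇒ negate
  λ: 108 + 15/60 + 50/3600 = 108.263889
  hemisphere W, so the sign is −
Point 4:
  Latitude: 0.395′ = 0.006583°; total 22.006583
  hemisphere S, so the sign is −
  Lon: 55.9634′ = 0.932723°; total 59.932723
  hemisphere W, so the sign is −

1. 31.67812, -151.67886
2. 75.28588, -177.49167
3. -89.52840, -108.26389
4. -22.00658, -59.93272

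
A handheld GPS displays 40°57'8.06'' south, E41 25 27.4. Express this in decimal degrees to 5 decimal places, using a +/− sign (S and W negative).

φ: 40 + 57/60 + 8.06/3600 = 40.952239
S ⇒ negate
Longitude: 41° + 25/60 + 27.4/3600 = 41 + 0.416667 + 0.007611 = 41.424278
E → positive

-40.95224, 41.42428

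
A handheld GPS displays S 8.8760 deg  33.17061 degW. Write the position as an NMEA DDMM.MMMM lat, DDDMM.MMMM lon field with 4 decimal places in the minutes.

Latitude: minutes = (8.876000 − 8) × 60 = 52.560000
Lon: minutes = (33.170610 − 33) × 60 = 10.236600

0852.5600,S / 03310.2366,W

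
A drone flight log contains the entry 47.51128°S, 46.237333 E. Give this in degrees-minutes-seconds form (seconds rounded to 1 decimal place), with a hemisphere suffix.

47°30′40.6″ S, 46°14′14.4″ E

Latitude: whole degrees 47; 30.67680′ → 30′ and 40.608″
Lon: whole degrees 46; 14.23998′ → 14′ and 14.399″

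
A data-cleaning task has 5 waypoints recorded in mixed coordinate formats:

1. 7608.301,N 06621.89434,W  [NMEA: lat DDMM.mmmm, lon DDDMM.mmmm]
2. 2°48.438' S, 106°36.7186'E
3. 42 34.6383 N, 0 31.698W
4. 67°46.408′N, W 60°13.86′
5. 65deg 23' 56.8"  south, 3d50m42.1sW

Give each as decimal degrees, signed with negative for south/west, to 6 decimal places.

1. 76.138350, -66.364906
2. -2.807300, 106.611977
3. 42.577305, -0.528300
4. 67.773467, -60.231000
5. -65.399111, -3.845028

Point 1:
  Latitude: split at 2 digits → 76° and 8.301′; 76 + 8.301/60 = 76.1383500
  N ⇒ keep positive
  Longitude: degrees = first 3 digits = 66, minutes = 21.89434; 66 + 21.89434/60 = 66.3649057
  W ⇒ negate
Point 2:
  Lat: 48.438′ = 0.807300°; total 2.8073000
  hemisphere S, so the sign is −
  Lon: 36.7186′ = 0.611977°; total 106.6119767
  E ⇒ keep positive
Point 3:
  Latitude: 42 + 34.6383/60 = 42.5773050
  N ⇒ keep positive
  λ: 0 + 31.698/60 = 0.5283000
  hemisphere W, so the sign is −
Point 4:
  Latitude: 67 + 46.408/60 = 67.7734667
  N → positive
  Lon: 13.86′ = 0.231000°; total 60.2310000
  W → negative
Point 5:
  Lat: 23′ + 56.8″ = 23.94667′; 65 + 23.94667/60 = 65.3991111
  S → negative
  λ: 50′ + 42.1″ = 50.70167′; 3 + 50.70167/60 = 3.8450278
  hemisphere W, so the sign is −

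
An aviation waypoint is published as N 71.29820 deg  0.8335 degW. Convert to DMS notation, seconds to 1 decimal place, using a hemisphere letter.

φ: 0.298200° → 17.89200′; 0.89200 × 60 = 53.520″
Lon: 0.833500° → 50.01000′; 0.01000 × 60 = 0.600″

71°17′53.5″ N, 0°50′0.6″ W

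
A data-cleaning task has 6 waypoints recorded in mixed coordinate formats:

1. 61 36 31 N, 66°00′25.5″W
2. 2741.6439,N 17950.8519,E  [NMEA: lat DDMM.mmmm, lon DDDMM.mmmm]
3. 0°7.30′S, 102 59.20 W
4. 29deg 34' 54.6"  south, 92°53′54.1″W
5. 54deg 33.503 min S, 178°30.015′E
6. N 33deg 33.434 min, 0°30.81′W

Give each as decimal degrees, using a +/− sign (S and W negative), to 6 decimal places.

1. 61.608611, -66.007083
2. 27.694065, 179.847532
3. -0.121667, -102.986667
4. -29.581833, -92.898361
5. -54.558383, 178.500250
6. 33.557233, -0.513500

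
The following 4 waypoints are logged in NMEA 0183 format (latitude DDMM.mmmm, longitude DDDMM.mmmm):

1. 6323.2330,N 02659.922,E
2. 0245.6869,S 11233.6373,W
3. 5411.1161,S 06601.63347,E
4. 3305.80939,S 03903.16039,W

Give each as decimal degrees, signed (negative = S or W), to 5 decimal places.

1. 63.38722, 26.99870
2. -2.76145, -112.56062
3. -54.18527, 66.02722
4. -33.09682, -39.05267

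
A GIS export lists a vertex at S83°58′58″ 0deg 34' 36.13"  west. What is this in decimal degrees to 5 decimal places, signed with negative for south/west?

Latitude: 58′ + 58″ = 58.96667′; 83 + 58.96667/60 = 83.982778
hemisphere S, so the sign is −
λ: 0 + 34/60 + 36.13/3600 = 0.576703
W → negative

-83.98278, -0.57670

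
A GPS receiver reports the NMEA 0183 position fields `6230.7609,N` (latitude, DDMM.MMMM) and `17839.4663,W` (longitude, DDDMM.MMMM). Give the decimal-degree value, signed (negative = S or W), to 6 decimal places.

φ: split at 2 digits → 62° and 30.7609′; 62 + 30.7609/60 = 62.5126817
N → positive
λ: degrees = first 3 digits = 178, minutes = 39.4663; 178 + 39.4663/60 = 178.6577717
hemisphere W, so the sign is −

62.512682, -178.657772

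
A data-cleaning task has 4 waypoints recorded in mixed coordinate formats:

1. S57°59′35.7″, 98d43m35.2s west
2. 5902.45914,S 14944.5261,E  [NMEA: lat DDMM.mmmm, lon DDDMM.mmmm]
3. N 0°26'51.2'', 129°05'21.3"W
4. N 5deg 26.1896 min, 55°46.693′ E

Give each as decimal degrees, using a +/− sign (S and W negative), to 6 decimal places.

Point 1:
  Latitude: 57 + 59/60 + 35.7/3600 = 57.9932500
  S ⇒ negate
  Lon: 98 + 43/60 + 35.2/3600 = 98.7264444
  hemisphere W, so the sign is −
Point 2:
  φ: split at 2 digits → 59° and 2.45914′; 59 + 2.45914/60 = 59.0409857
  S ⇒ negate
  λ: degrees = first 3 digits = 149, minutes = 44.5261; 149 + 44.5261/60 = 149.7421017
  E → positive
Point 3:
  φ: 0 + 26/60 + 51.2/3600 = 0.4475556
  N ⇒ keep positive
  λ: 129° + 5/60 + 21.3/3600 = 129 + 0.083333 + 0.005917 = 129.0892500
  W ⇒ negate
Point 4:
  Latitude: 26.1896′ = 0.436493°; total 5.4364933
  N ⇒ keep positive
  λ: 55 + 46.693/60 = 55.7782167
  E ⇒ keep positive

1. -57.993250, -98.726444
2. -59.040986, 149.742102
3. 0.447556, -129.089250
4. 5.436493, 55.778217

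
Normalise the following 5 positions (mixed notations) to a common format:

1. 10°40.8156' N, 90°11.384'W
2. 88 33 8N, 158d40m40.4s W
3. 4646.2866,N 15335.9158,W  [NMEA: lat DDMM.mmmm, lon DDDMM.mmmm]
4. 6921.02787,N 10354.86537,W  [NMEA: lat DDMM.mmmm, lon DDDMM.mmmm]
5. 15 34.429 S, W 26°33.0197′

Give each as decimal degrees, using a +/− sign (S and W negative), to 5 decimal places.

1. 10.68026, -90.18973
2. 88.55222, -158.67789
3. 46.77144, -153.59860
4. 69.35046, -103.91442
5. -15.57382, -26.55033

Point 1:
  Latitude: 40.8156′ = 0.680260°; total 10.680260
  N → positive
  λ: 11.384′ = 0.189733°; total 90.189733
  W ⇒ negate
Point 2:
  Latitude: 33′ + 8″ = 33.13333′; 88 + 33.13333/60 = 88.552222
  N → positive
  Lon: 158 + 40/60 + 40.4/3600 = 158.677889
  W → negative
Point 3:
  φ: degrees = first 2 digits = 46, minutes = 46.2866; 46 + 46.2866/60 = 46.771443
  N → positive
  λ: degrees = first 3 digits = 153, minutes = 35.9158; 153 + 35.9158/60 = 153.598597
  W → negative
Point 4:
  Lat: degrees = first 2 digits = 69, minutes = 21.02787; 69 + 21.02787/60 = 69.350465
  N → positive
  Lon: degrees = first 3 digits = 103, minutes = 54.86537; 103 + 54.86537/60 = 103.914423
  hemisphere W, so the sign is −
Point 5:
  φ: 15 + 34.429/60 = 15.573817
  hemisphere S, so the sign is −
  Lon: 26 + 33.0197/60 = 26.550328
  W → negative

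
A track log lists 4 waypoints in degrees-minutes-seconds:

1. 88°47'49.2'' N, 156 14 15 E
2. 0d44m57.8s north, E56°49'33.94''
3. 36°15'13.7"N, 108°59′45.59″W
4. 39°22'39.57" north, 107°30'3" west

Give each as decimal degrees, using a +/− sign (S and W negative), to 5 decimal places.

Point 1:
  Lat: 47′ + 49.2″ = 47.82000′; 88 + 47.82000/60 = 88.797000
  N → positive
  Lon: 14′ + 15″ = 14.25000′; 156 + 14.25000/60 = 156.237500
  E ⇒ keep positive
Point 2:
  Latitude: 0° + 44/60 + 57.8/3600 = 0 + 0.733333 + 0.016056 = 0.749389
  N ⇒ keep positive
  λ: 56 + 49/60 + 33.94/3600 = 56.826094
  E → positive
Point 3:
  Lat: 36° + 15/60 + 13.7/3600 = 36 + 0.250000 + 0.003806 = 36.253806
  N ⇒ keep positive
  λ: 108 + 59/60 + 45.59/3600 = 108.995997
  W ⇒ negate
Point 4:
  Latitude: 39° + 22/60 + 39.57/3600 = 39 + 0.366667 + 0.010992 = 39.377658
  N ⇒ keep positive
  λ: 107° + 30/60 + 3/3600 = 107 + 0.500000 + 0.000833 = 107.500833
  W → negative

1. 88.79700, 156.23750
2. 0.74939, 56.82609
3. 36.25381, -108.99600
4. 39.37766, -107.50083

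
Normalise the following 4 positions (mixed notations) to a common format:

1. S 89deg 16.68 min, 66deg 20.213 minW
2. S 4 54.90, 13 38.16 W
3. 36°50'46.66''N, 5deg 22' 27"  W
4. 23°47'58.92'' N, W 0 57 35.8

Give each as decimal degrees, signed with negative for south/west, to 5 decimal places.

1. -89.27800, -66.33688
2. -4.91500, -13.63600
3. 36.84629, -5.37417
4. 23.79970, -0.95994

Point 1:
  φ: 89 + 16.68/60 = 89.278000
  S → negative
  Lon: 20.213′ = 0.336883°; total 66.336883
  W ⇒ negate
Point 2:
  φ: 54.9′ = 0.915000°; total 4.915000
  hemisphere S, so the sign is −
  Longitude: 38.16′ = 0.636000°; total 13.636000
  W → negative
Point 3:
  Latitude: 36 + 50/60 + 46.66/3600 = 36.846294
  N ⇒ keep positive
  Lon: 5 + 22/60 + 27/3600 = 5.374167
  hemisphere W, so the sign is −
Point 4:
  Lat: 47′ + 58.92″ = 47.98200′; 23 + 47.98200/60 = 23.799700
  N ⇒ keep positive
  λ: 0 + 57/60 + 35.8/3600 = 0.959944
  W ⇒ negate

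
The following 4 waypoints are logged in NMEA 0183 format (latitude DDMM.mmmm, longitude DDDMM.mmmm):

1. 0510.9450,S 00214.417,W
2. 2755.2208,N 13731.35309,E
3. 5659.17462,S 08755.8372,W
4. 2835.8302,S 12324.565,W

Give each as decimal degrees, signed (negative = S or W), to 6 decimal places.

Point 1:
  Lat: degrees = first 2 digits = 5, minutes = 10.945; 5 + 10.945/60 = 5.1824167
  S → negative
  Lon: degrees = first 3 digits = 2, minutes = 14.417; 2 + 14.417/60 = 2.2402833
  hemisphere W, so the sign is −
Point 2:
  φ: split at 2 digits → 27° and 55.2208′; 27 + 55.2208/60 = 27.9203467
  N → positive
  Longitude: degrees = first 3 digits = 137, minutes = 31.35309; 137 + 31.35309/60 = 137.5225515
  E ⇒ keep positive
Point 3:
  Lat: split at 2 digits → 56° and 59.17462′; 56 + 59.17462/60 = 56.9862437
  S → negative
  Lon: split at 3 digits → 087° and 55.8372′; 87 + 55.8372/60 = 87.9306200
  W ⇒ negate
Point 4:
  φ: split at 2 digits → 28° and 35.8302′; 28 + 35.8302/60 = 28.5971700
  hemisphere S, so the sign is −
  Longitude: split at 3 digits → 123° and 24.565′; 123 + 24.565/60 = 123.4094167
  W → negative

1. -5.182417, -2.240283
2. 27.920347, 137.522552
3. -56.986244, -87.930620
4. -28.597170, -123.409417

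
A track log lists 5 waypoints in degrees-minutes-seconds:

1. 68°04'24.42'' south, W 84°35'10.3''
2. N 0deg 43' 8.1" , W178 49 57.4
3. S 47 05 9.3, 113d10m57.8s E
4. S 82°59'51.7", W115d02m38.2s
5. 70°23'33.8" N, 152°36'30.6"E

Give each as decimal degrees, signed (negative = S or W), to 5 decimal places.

1. -68.07345, -84.58619
2. 0.71892, -178.83261
3. -47.08592, 113.18272
4. -82.99769, -115.04394
5. 70.39272, 152.60850

Point 1:
  φ: 68° + 4/60 + 24.42/3600 = 68 + 0.066667 + 0.006783 = 68.073450
  S ⇒ negate
  λ: 84 + 35/60 + 10.3/3600 = 84.586194
  W ⇒ negate
Point 2:
  Lat: 0 + 43/60 + 8.1/3600 = 0.718917
  N ⇒ keep positive
  Longitude: 178 + 49/60 + 57.4/3600 = 178.832611
  hemisphere W, so the sign is −
Point 3:
  Latitude: 5′ + 9.3″ = 5.15500′; 47 + 5.15500/60 = 47.085917
  hemisphere S, so the sign is −
  λ: 113° + 10/60 + 57.8/3600 = 113 + 0.166667 + 0.016056 = 113.182722
  E → positive
Point 4:
  Lat: 82° + 59/60 + 51.7/3600 = 82 + 0.983333 + 0.014361 = 82.997694
  hemisphere S, so the sign is −
  Lon: 2′ + 38.2″ = 2.63667′; 115 + 2.63667/60 = 115.043944
  W ⇒ negate
Point 5:
  Latitude: 70 + 23/60 + 33.8/3600 = 70.392722
  N ⇒ keep positive
  Lon: 36′ + 30.6″ = 36.51000′; 152 + 36.51000/60 = 152.608500
  E ⇒ keep positive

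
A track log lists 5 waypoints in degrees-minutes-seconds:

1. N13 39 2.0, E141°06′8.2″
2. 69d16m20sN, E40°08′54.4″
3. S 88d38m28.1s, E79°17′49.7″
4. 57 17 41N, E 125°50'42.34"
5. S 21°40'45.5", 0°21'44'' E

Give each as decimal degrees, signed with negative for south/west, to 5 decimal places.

1. 13.65056, 141.10228
2. 69.27222, 40.14844
3. -88.64114, 79.29714
4. 57.29472, 125.84509
5. -21.67931, 0.36222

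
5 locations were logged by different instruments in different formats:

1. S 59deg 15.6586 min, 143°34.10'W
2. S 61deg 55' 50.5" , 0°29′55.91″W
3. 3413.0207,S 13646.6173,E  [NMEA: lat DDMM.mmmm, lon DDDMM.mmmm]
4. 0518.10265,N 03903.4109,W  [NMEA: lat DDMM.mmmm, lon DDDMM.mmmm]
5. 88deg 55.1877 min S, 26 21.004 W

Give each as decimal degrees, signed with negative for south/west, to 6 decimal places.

Point 1:
  φ: 15.6586′ = 0.260977°; total 59.2609767
  S ⇒ negate
  λ: 34.1′ = 0.568333°; total 143.5683333
  hemisphere W, so the sign is −
Point 2:
  φ: 61 + 55/60 + 50.5/3600 = 61.9306944
  S ⇒ negate
  Lon: 29′ + 55.91″ = 29.93183′; 0 + 29.93183/60 = 0.4988639
  W → negative
Point 3:
  Lat: split at 2 digits → 34° and 13.0207′; 34 + 13.0207/60 = 34.2170117
  hemisphere S, so the sign is −
  Longitude: split at 3 digits → 136° and 46.6173′; 136 + 46.6173/60 = 136.7769550
  E ⇒ keep positive
Point 4:
  Latitude: split at 2 digits → 05° and 18.10265′; 5 + 18.10265/60 = 5.3017108
  N → positive
  λ: split at 3 digits → 039° and 3.4109′; 39 + 3.4109/60 = 39.0568483
  hemisphere W, so the sign is −
Point 5:
  Lat: 88 + 55.1877/60 = 88.9197950
  hemisphere S, so the sign is −
  Longitude: 26 + 21.004/60 = 26.3500667
  W ⇒ negate

1. -59.260977, -143.568333
2. -61.930694, -0.498864
3. -34.217012, 136.776955
4. 5.301711, -39.056848
5. -88.919795, -26.350067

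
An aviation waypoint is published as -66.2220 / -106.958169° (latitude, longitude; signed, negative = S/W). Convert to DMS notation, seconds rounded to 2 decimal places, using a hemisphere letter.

Latitude is negative → S; |value| = 66.222000
Latitude: 0.222000 × 60 = 13.32000′ → 13′, remainder × 60 = 19.2000″
Longitude is negative → W; |value| = 106.958169
λ: whole degrees 106; 57.49014′ → 57′ and 29.4084″

66°13′19.20″ S, 106°57′29.41″ W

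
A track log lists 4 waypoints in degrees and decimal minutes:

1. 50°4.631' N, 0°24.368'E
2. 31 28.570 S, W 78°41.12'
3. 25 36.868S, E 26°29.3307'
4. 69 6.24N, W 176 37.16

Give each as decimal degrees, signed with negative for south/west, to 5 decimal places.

Point 1:
  φ: 4.631′ = 0.077183°; total 50.077183
  N ⇒ keep positive
  λ: 0 + 24.368/60 = 0.406133
  E → positive
Point 2:
  Lat: 31 + 28.57/60 = 31.476167
  S → negative
  Lon: 41.12′ = 0.685333°; total 78.685333
  W → negative
Point 3:
  Lat: 25 + 36.868/60 = 25.614467
  S → negative
  Longitude: 26 + 29.3307/60 = 26.488845
  E ⇒ keep positive
Point 4:
  Lat: 69 + 6.24/60 = 69.104000
  N → positive
  Lon: 176 + 37.16/60 = 176.619333
  W ⇒ negate

1. 50.07718, 0.40613
2. -31.47617, -78.68533
3. -25.61447, 26.48885
4. 69.10400, -176.61933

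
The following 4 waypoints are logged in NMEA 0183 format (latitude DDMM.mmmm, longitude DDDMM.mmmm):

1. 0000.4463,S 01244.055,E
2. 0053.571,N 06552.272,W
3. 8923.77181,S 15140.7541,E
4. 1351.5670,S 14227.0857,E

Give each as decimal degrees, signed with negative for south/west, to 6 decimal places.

Point 1:
  Latitude: split at 2 digits → 00° and 0.4463′; 0 + 0.4463/60 = 0.0074383
  S ⇒ negate
  Longitude: degrees = first 3 digits = 12, minutes = 44.055; 12 + 44.055/60 = 12.7342500
  E ⇒ keep positive
Point 2:
  Lat: split at 2 digits → 00° and 53.571′; 0 + 53.571/60 = 0.8928500
  N → positive
  λ: degrees = first 3 digits = 65, minutes = 52.272; 65 + 52.272/60 = 65.8712000
  hemisphere W, so the sign is −
Point 3:
  Lat: split at 2 digits → 89° and 23.77181′; 89 + 23.77181/60 = 89.3961968
  hemisphere S, so the sign is −
  Longitude: split at 3 digits → 151° and 40.7541′; 151 + 40.7541/60 = 151.6792350
  E ⇒ keep positive
Point 4:
  Latitude: degrees = first 2 digits = 13, minutes = 51.567; 13 + 51.567/60 = 13.8594500
  hemisphere S, so the sign is −
  Lon: split at 3 digits → 142° and 27.0857′; 142 + 27.0857/60 = 142.4514283
  E ⇒ keep positive

1. -0.007438, 12.734250
2. 0.892850, -65.871200
3. -89.396197, 151.679235
4. -13.859450, 142.451428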